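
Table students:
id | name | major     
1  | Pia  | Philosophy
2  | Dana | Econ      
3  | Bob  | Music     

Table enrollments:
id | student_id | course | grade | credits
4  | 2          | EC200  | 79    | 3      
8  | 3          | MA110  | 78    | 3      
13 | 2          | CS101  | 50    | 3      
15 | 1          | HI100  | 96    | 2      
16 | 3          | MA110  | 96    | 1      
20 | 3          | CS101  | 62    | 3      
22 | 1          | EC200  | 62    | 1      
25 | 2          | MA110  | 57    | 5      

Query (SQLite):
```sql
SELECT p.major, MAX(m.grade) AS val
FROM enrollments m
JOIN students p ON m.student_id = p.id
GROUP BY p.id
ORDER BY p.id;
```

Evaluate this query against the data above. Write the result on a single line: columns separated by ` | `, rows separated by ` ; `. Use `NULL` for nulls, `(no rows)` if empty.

Join each enrollments row to its students via student_id.
Group joined rows by students.id; compute MAX(m.grade) per group.
  1: ids {15, 22} → MAX(m.grade)=96
  2: ids {4, 13, 25} → MAX(m.grade)=79
  3: ids {8, 16, 20} → MAX(m.grade)=96

Philosophy | 96 ; Econ | 79 ; Music | 96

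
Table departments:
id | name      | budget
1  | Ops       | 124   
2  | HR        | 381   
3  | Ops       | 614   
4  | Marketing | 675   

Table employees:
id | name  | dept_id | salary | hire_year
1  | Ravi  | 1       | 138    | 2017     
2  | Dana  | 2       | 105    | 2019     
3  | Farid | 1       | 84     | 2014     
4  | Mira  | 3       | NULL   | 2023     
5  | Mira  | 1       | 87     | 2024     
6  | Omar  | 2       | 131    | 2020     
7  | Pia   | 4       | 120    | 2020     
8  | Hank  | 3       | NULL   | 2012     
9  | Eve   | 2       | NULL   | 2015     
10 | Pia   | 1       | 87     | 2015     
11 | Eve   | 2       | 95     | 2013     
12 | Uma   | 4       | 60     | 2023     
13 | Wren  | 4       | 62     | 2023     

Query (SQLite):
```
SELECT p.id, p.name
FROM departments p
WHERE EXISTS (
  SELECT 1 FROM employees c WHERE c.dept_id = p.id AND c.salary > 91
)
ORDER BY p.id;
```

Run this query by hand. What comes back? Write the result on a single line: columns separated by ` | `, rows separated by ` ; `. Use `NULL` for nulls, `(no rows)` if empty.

For each departments row, check whether any employees with matching dept_id has salary > 91.
Keep rows where that is true.

1 | Ops ; 2 | HR ; 4 | Marketing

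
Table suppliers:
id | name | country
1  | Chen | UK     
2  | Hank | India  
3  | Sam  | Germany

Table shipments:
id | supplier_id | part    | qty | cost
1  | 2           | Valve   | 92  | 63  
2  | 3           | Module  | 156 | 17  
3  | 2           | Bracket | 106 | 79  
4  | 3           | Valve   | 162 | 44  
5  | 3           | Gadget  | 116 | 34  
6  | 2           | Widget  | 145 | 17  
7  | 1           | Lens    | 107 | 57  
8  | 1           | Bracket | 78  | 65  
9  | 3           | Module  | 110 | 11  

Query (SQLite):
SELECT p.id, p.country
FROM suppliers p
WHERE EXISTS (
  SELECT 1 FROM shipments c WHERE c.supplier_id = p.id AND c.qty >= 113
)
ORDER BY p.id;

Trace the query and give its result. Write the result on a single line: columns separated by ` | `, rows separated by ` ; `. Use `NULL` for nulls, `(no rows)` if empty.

2 | India ; 3 | Germany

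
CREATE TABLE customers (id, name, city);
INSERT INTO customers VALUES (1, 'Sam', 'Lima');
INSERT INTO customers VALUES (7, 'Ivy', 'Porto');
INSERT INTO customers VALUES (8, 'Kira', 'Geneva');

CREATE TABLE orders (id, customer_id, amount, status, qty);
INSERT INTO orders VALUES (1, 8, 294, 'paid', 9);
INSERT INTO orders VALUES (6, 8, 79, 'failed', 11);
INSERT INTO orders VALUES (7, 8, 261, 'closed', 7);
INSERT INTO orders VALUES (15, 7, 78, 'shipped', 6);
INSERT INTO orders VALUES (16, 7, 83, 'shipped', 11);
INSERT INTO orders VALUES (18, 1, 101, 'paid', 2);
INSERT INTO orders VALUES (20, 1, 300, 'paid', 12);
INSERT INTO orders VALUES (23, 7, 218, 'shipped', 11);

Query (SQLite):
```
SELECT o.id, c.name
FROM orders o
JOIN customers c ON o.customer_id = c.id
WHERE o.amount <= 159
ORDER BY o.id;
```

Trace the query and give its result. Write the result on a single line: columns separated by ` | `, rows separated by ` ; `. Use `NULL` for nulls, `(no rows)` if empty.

Each orders row matches the customers row where customer_id = customers.id.
Then keep rows with o.amount <= 159.

6 | Kira ; 15 | Ivy ; 16 | Ivy ; 18 | Sam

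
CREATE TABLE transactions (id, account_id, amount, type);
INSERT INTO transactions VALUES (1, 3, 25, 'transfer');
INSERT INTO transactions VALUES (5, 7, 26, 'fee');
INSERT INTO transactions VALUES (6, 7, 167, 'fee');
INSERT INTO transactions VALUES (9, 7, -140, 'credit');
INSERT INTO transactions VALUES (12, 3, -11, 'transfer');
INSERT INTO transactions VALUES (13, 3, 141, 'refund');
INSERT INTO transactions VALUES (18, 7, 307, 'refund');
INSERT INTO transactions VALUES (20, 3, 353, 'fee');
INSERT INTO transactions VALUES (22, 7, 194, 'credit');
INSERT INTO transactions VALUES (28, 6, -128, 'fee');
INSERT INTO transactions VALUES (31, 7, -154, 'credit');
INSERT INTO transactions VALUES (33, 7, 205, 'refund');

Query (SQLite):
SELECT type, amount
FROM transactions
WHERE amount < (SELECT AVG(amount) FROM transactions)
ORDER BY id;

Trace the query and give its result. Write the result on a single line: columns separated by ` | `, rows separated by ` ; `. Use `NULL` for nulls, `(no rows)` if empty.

Scalar subquery: AVG(amount) over all transactions rows = 82.083333 (≈; comparison uses full precision).
Keep rows where amount < that value.

transfer | 25 ; fee | 26 ; credit | -140 ; transfer | -11 ; fee | -128 ; credit | -154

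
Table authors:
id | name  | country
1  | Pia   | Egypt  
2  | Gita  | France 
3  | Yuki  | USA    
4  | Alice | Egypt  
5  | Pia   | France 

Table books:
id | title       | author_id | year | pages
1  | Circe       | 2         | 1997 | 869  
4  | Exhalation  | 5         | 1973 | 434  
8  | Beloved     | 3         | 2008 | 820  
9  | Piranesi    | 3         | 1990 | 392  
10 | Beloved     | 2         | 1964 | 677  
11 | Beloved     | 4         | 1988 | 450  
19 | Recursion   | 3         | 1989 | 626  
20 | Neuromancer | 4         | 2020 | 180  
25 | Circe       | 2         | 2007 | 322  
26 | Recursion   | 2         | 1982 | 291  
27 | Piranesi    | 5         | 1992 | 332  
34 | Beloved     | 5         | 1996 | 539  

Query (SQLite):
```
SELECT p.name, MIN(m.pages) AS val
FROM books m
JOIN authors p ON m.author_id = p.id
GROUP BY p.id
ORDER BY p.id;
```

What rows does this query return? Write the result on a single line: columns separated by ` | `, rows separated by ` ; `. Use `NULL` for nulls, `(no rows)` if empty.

Join each books row to its authors via author_id.
Group joined rows by authors.id; compute MIN(m.pages) per group.
  2: ids {1, 10, 25, 26} → MIN(m.pages)=291
  3: ids {8, 9, 19} → MIN(m.pages)=392
  4: ids {11, 20} → MIN(m.pages)=180
  5: ids {4, 27, 34} → MIN(m.pages)=332

Gita | 291 ; Yuki | 392 ; Alice | 180 ; Pia | 332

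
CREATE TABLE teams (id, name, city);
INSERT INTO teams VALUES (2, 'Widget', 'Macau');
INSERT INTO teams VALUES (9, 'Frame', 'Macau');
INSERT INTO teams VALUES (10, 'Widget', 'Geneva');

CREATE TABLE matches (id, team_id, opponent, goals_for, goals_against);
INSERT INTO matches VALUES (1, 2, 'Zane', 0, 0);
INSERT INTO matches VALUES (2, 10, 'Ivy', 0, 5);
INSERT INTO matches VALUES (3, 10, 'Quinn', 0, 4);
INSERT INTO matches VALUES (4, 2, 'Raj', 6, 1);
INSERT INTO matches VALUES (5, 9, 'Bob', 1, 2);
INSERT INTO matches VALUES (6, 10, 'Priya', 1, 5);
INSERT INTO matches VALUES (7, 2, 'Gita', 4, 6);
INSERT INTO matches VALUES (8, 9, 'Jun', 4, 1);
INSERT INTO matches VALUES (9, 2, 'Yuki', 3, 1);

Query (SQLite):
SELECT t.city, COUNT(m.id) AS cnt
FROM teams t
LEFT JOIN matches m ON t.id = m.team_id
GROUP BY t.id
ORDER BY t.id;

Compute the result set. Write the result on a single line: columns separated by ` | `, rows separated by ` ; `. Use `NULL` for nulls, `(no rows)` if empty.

LEFT JOIN keeps every teams row; unmatched ones get NULL for matches columns.
Group by teams.id and compute COUNT(m.id). COUNT(col) of an all-NULL group is 0.
  2: ids {1, 4, 7, 9} → COUNT(m.id)=4
  9: ids {5, 8} → COUNT(m.id)=2
  10: ids {2, 3, 6} → COUNT(m.id)=3

Macau | 4 ; Macau | 2 ; Geneva | 3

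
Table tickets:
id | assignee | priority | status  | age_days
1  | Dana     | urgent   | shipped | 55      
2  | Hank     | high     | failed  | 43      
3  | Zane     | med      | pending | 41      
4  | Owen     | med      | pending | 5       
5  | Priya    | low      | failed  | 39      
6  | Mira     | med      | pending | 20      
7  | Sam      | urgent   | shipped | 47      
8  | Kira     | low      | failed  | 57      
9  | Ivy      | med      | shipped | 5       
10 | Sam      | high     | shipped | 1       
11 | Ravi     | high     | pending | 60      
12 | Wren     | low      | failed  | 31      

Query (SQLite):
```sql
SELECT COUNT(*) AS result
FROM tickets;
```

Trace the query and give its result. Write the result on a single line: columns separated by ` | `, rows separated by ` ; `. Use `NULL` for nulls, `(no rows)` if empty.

All age_days values: [55, 43, 41, 5, 39, 20, 47, 57, 5, 1, 60, 31].
COUNT(*) counts rows → 12.

12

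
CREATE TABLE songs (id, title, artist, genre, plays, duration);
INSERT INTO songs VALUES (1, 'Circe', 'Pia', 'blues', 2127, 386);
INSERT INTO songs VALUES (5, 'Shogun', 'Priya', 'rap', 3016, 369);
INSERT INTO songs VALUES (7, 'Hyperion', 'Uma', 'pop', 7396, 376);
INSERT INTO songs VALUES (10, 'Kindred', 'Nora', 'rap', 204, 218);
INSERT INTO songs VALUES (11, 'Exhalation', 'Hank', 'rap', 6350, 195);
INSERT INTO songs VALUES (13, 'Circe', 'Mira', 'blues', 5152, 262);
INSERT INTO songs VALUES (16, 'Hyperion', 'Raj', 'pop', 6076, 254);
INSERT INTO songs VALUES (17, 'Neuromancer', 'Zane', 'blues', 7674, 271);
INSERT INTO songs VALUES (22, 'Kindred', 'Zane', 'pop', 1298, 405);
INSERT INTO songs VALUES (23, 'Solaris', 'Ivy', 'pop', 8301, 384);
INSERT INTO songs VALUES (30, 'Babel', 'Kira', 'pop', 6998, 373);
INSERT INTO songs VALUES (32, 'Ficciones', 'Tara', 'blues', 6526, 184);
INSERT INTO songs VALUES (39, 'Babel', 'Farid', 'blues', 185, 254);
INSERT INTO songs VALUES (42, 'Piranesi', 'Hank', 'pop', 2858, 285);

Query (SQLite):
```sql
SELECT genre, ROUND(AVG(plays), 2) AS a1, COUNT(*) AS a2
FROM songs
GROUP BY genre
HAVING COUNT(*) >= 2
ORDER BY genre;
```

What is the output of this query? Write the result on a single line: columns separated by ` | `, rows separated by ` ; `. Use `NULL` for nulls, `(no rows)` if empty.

blues | 4332.8 | 5 ; pop | 5487.83 | 6 ; rap | 3190 | 3

Group songs by genre.
Per group compute: ROUND(AVG(plays), 2), COUNT(*).
HAVING: drop groups with fewer than 2 rows.
  blues: ids {1, 13, 17, 32, 39} → ROUND(AVG(plays), 2)=4332.8, COUNT(*)=5
  pop: ids {7, 16, 22, 23, 30, 42} → ROUND(AVG(plays), 2)=5487.83, COUNT(*)=6
  rap: ids {5, 10, 11} → ROUND(AVG(plays), 2)=3190, COUNT(*)=3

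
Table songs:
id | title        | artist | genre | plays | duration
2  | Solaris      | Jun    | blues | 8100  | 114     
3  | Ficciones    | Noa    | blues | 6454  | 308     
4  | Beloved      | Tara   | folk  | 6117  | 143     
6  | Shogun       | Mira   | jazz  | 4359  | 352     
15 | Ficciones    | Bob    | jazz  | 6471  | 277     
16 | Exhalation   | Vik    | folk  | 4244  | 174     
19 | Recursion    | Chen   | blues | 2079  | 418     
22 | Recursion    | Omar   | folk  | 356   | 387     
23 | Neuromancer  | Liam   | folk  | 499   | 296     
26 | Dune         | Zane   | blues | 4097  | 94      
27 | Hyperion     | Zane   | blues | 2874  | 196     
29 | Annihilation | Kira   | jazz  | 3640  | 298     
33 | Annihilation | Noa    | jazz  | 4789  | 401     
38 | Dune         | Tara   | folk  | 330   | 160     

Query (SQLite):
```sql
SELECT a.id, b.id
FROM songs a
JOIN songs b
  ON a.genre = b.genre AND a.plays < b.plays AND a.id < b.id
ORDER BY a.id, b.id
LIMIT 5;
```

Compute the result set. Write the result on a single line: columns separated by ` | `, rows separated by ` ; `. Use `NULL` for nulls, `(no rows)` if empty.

Pairs (a,b) with same genre, a.plays < b.plays, a.id < b.id.
genre groups: blues:{2,3,19,26,27} folk:{4,16,22,23,38} jazz:{6,15,29,33}
Ordered by (a.id, b.id); first 5.

6 | 15 ; 6 | 33 ; 19 | 26 ; 19 | 27 ; 22 | 23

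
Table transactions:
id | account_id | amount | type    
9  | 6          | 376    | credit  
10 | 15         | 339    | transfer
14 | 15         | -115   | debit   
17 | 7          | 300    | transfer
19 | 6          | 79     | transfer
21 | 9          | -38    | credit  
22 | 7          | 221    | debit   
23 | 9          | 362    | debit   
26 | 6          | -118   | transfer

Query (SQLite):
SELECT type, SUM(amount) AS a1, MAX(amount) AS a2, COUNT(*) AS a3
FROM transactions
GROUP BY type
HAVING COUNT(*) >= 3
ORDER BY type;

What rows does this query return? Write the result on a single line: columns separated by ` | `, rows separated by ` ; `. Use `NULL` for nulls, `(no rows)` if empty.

debit | 468 | 362 | 3 ; transfer | 600 | 339 | 4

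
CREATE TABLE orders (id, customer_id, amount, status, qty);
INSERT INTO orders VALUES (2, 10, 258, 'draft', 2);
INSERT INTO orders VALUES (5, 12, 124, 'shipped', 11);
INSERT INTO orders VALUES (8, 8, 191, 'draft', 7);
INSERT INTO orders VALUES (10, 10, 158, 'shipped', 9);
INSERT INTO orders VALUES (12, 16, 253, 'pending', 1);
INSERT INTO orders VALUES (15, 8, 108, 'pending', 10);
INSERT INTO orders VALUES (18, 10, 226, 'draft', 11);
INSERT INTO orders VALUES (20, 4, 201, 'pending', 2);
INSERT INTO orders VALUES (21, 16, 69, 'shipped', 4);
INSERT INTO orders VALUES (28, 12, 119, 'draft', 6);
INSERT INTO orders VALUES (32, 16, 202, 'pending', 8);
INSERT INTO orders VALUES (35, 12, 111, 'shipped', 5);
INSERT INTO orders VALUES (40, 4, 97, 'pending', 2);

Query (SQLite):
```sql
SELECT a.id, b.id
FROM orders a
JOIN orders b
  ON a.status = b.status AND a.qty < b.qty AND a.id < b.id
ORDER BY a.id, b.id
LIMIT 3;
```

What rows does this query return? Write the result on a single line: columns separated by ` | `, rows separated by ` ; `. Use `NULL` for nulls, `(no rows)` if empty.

2 | 8 ; 2 | 18 ; 2 | 28

Pairs (a,b) with same status, a.qty < b.qty, a.id < b.id.
status groups: draft:{2,8,18,28} pending:{12,15,20,32,40} shipped:{5,10,21,35}
Ordered by (a.id, b.id); first 3.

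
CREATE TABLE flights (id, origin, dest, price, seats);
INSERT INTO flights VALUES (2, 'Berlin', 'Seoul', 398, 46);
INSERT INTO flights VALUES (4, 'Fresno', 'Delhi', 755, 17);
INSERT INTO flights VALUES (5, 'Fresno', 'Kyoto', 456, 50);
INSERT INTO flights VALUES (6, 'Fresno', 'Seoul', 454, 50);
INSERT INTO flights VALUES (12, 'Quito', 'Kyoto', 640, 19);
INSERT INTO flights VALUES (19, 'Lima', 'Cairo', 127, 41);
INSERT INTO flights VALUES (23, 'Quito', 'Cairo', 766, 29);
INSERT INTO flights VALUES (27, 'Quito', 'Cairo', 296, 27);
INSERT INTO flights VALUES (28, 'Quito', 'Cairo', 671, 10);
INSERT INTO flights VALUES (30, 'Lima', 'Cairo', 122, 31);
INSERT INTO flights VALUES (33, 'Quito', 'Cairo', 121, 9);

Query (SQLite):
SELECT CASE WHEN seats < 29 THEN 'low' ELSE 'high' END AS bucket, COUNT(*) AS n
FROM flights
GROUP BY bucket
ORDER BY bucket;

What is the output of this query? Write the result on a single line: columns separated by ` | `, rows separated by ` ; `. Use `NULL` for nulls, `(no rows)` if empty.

high | 6 ; low | 5

Bucket rows by seats < 29 → 'low' else 'high'; count each bucket.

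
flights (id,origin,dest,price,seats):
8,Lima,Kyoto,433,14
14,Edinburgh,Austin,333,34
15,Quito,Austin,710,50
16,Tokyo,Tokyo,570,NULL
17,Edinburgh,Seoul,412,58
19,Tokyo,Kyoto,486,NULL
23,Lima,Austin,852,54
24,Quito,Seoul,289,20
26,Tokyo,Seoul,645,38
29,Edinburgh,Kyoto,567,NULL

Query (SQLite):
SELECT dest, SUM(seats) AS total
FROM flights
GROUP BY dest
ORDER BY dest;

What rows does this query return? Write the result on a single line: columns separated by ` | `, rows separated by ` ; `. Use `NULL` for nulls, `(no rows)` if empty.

Partition flights by dest; compute SUM(seats) within each group.
  Austin: ids {14, 15, 23} → SUM(seats)=138
  Kyoto: ids {8, 19, 29} → SUM(seats)=14
  Seoul: ids {17, 24, 26} → SUM(seats)=116
  Tokyo: ids {16} → SUM(seats)=NULL

Austin | 138 ; Kyoto | 14 ; Seoul | 116 ; Tokyo | NULL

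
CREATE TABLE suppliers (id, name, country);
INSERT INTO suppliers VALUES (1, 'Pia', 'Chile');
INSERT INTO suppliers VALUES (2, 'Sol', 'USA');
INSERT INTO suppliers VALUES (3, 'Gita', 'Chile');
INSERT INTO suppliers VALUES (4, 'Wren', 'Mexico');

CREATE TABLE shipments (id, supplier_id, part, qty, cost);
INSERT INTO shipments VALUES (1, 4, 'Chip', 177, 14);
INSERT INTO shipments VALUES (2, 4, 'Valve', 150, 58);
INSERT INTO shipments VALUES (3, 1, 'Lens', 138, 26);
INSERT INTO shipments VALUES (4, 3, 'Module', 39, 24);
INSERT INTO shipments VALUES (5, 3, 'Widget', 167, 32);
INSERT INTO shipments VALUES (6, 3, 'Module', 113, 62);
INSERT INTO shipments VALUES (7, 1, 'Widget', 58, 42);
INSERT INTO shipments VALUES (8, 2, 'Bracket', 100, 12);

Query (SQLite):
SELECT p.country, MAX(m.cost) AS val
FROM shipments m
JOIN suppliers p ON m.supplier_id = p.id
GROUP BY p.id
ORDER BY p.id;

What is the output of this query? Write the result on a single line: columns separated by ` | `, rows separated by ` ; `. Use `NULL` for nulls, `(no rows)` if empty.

Join each shipments row to its suppliers via supplier_id.
Group joined rows by suppliers.id; compute MAX(m.cost) per group.
  1: ids {3, 7} → MAX(m.cost)=42
  2: ids {8} → MAX(m.cost)=12
  3: ids {4, 5, 6} → MAX(m.cost)=62
  4: ids {1, 2} → MAX(m.cost)=58

Chile | 42 ; USA | 12 ; Chile | 62 ; Mexico | 58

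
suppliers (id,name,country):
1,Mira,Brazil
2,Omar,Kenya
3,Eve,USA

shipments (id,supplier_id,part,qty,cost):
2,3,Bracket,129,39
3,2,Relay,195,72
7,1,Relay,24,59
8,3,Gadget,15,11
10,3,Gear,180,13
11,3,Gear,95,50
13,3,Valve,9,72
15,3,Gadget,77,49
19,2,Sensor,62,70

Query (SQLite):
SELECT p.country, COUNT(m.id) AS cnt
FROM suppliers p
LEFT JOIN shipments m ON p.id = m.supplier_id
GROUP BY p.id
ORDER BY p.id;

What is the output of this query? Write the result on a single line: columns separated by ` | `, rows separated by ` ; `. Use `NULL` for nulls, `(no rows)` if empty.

LEFT JOIN keeps every suppliers row; unmatched ones get NULL for shipments columns.
Group by suppliers.id and compute COUNT(m.id). COUNT(col) of an all-NULL group is 0.
  1: ids {7} → COUNT(m.id)=1
  2: ids {3, 19} → COUNT(m.id)=2
  3: ids {2, 8, 10, 11, 13, 15} → COUNT(m.id)=6

Brazil | 1 ; Kenya | 2 ; USA | 6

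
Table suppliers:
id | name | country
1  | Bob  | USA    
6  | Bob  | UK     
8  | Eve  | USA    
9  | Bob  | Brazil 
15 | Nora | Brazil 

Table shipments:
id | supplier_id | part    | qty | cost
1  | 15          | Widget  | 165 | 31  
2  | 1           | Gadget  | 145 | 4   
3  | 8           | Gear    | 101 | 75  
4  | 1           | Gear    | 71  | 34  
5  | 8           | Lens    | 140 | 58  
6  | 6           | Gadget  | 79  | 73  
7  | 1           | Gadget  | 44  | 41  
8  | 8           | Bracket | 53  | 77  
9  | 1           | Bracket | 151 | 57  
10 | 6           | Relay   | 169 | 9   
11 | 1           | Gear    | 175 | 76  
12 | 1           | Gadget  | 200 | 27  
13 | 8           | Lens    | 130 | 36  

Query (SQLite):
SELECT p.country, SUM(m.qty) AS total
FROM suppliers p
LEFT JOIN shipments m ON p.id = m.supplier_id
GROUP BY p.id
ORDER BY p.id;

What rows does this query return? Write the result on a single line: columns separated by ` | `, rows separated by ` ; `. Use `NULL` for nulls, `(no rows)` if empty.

LEFT JOIN keeps every suppliers row; unmatched ones get NULL for shipments columns.
Group by suppliers.id and compute SUM(m.qty). SUM over an all-NULL group is NULL.
  1: ids {2, 4, 7, 9, 11, 12} → SUM(m.qty)=786
  6: ids {6, 10} → SUM(m.qty)=248
  8: ids {3, 5, 8, 13} → SUM(m.qty)=424
  9: ids {—} → SUM(m.qty)=NULL
  15: ids {1} → SUM(m.qty)=165

USA | 786 ; UK | 248 ; USA | 424 ; Brazil | NULL ; Brazil | 165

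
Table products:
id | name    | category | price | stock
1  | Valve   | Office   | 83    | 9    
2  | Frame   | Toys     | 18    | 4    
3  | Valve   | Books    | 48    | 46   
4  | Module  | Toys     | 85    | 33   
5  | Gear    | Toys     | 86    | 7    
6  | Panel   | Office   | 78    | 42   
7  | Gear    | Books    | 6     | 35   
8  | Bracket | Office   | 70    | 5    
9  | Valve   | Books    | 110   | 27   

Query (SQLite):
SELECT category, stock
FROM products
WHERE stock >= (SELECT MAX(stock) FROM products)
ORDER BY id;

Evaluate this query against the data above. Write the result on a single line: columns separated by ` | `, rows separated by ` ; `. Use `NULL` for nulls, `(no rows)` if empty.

Books | 46

Scalar subquery: MAX(stock) over all products rows = 46.
Keep rows where stock >= that value.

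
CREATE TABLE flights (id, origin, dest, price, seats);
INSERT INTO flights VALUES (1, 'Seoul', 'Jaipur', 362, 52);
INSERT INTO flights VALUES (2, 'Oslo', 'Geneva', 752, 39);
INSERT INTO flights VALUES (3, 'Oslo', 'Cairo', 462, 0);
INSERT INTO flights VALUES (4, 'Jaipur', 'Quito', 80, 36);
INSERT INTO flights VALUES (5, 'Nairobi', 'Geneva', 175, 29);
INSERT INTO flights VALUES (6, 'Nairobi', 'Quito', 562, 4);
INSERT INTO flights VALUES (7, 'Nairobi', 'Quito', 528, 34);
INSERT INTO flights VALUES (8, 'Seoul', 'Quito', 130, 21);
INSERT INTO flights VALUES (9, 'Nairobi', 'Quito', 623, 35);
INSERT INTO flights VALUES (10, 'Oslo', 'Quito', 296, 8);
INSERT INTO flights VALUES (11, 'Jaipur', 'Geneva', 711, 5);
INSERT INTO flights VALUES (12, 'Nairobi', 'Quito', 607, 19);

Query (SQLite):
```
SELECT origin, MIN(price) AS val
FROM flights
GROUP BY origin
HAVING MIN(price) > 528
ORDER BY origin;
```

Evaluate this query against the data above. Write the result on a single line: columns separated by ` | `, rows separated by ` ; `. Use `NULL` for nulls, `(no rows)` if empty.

(no rows)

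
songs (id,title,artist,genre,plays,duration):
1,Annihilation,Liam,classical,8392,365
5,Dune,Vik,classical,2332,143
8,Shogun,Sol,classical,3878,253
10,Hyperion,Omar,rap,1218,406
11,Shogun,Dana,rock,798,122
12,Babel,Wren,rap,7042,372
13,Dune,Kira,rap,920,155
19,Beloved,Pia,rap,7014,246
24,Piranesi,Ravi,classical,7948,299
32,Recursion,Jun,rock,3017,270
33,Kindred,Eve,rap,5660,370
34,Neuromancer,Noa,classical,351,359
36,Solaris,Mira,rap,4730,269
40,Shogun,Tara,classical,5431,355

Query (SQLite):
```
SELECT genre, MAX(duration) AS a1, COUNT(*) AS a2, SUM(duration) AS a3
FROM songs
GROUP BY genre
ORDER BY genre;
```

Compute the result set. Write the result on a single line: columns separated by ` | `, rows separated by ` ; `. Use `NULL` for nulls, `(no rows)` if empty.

classical | 365 | 6 | 1774 ; rap | 406 | 6 | 1818 ; rock | 270 | 2 | 392

Group songs by genre.
Per group compute: MAX(duration), COUNT(*), SUM(duration).
  classical: ids {1, 5, 8, 24, 34, 40} → MAX(duration)=365, COUNT(*)=6, SUM(duration)=1774
  rap: ids {10, 12, 13, 19, 33, 36} → MAX(duration)=406, COUNT(*)=6, SUM(duration)=1818
  rock: ids {11, 32} → MAX(duration)=270, COUNT(*)=2, SUM(duration)=392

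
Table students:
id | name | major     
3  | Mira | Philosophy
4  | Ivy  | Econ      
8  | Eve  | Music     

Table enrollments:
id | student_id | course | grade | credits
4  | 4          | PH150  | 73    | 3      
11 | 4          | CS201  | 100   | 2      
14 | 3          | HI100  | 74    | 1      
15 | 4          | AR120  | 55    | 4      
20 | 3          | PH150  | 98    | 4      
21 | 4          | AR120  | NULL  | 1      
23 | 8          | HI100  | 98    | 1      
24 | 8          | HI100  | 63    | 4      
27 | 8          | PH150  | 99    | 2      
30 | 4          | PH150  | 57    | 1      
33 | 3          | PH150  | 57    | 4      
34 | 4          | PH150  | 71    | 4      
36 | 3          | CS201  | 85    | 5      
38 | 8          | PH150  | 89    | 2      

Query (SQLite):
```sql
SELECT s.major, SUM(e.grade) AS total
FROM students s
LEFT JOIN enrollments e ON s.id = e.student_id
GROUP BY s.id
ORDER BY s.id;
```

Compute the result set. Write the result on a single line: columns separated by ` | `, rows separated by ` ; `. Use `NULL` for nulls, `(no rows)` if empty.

LEFT JOIN keeps every students row; unmatched ones get NULL for enrollments columns.
Group by students.id and compute SUM(e.grade). SUM over an all-NULL group is NULL.
  3: ids {14, 20, 33, 36} → SUM(e.grade)=314
  4: ids {4, 11, 15, 21, 30, 34} → SUM(e.grade)=356
  8: ids {23, 24, 27, 38} → SUM(e.grade)=349

Philosophy | 314 ; Econ | 356 ; Music | 349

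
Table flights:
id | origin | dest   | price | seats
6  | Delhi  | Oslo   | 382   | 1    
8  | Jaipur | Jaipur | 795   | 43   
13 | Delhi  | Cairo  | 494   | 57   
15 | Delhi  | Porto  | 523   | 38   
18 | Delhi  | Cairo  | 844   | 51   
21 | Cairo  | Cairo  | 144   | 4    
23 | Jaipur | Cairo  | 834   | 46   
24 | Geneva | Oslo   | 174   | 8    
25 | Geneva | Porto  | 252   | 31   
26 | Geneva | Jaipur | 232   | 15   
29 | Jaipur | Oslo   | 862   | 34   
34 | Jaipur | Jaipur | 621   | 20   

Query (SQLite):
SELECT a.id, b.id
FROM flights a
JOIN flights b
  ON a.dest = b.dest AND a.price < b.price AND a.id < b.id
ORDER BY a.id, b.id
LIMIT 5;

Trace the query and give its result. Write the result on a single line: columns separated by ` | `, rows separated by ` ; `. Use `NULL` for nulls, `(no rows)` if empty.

Pairs (a,b) with same dest, a.price < b.price, a.id < b.id.
dest groups: Cairo:{13,18,21,23} Jaipur:{8,26,34} Oslo:{6,24,29} Porto:{15,25}
Ordered by (a.id, b.id); first 5.

6 | 29 ; 13 | 18 ; 13 | 23 ; 21 | 23 ; 24 | 29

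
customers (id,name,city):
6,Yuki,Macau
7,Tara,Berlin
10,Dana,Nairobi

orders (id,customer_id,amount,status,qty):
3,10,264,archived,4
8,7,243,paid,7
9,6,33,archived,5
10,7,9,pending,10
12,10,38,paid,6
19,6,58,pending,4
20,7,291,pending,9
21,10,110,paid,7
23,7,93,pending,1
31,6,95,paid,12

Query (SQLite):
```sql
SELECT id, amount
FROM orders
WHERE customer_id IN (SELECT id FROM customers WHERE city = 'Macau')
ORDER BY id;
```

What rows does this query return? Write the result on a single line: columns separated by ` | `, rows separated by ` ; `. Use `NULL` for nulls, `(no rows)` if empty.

Inner query: customers.id where city = 'Macau'.
Outer: keep orders rows whose customer_id is in that set.
Inner query → {6}

9 | 33 ; 19 | 58 ; 31 | 95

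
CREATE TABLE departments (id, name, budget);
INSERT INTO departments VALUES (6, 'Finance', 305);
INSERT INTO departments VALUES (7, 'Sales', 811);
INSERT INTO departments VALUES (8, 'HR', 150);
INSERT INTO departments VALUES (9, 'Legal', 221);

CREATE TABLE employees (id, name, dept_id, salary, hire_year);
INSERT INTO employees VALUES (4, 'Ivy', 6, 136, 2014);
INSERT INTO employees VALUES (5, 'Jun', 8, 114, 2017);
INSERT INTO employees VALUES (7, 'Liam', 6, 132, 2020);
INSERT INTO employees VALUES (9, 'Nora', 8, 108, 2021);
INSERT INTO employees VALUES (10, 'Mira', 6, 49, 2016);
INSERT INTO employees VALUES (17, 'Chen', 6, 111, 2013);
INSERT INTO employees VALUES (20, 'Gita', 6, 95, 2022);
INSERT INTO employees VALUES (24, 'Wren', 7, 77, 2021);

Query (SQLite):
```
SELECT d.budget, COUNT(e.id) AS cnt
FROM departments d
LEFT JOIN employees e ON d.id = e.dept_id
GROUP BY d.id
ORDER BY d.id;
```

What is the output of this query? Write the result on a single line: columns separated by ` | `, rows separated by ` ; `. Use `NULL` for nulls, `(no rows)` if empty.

305 | 5 ; 811 | 1 ; 150 | 2 ; 221 | 0

LEFT JOIN keeps every departments row; unmatched ones get NULL for employees columns.
Group by departments.id and compute COUNT(e.id). COUNT(col) of an all-NULL group is 0.
  6: ids {4, 7, 10, 17, 20} → COUNT(e.id)=5
  7: ids {24} → COUNT(e.id)=1
  8: ids {5, 9} → COUNT(e.id)=2
  9: ids {—} → COUNT(e.id)=0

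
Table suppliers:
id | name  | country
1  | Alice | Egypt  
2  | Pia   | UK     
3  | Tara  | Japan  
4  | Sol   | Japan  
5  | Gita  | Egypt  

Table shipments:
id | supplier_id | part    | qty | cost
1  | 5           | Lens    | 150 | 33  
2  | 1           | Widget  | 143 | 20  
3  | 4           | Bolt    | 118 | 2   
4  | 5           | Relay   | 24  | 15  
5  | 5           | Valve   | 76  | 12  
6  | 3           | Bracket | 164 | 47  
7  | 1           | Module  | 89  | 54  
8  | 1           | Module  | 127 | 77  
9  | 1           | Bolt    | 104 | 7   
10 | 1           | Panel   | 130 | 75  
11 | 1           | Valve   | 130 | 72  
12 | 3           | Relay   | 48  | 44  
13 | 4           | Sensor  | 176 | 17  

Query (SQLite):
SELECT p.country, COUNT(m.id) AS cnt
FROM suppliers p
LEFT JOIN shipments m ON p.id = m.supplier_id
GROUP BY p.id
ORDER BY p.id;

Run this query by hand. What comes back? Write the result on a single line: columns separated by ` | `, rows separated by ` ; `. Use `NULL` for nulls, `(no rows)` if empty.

LEFT JOIN keeps every suppliers row; unmatched ones get NULL for shipments columns.
Group by suppliers.id and compute COUNT(m.id). COUNT(col) of an all-NULL group is 0.
  1: ids {2, 7, 8, 9, 10, 11} → COUNT(m.id)=6
  2: ids {—} → COUNT(m.id)=0
  3: ids {6, 12} → COUNT(m.id)=2
  4: ids {3, 13} → COUNT(m.id)=2
  5: ids {1, 4, 5} → COUNT(m.id)=3

Egypt | 6 ; UK | 0 ; Japan | 2 ; Japan | 2 ; Egypt | 3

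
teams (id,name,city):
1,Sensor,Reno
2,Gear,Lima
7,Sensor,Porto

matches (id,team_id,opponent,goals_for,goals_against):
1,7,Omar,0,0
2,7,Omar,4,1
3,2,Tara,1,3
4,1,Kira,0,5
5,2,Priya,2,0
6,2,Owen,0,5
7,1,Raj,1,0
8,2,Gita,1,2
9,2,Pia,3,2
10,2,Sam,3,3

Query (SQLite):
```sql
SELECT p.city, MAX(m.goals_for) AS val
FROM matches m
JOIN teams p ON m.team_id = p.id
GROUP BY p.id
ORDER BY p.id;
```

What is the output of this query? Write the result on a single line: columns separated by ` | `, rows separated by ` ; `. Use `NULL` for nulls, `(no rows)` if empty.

Reno | 1 ; Lima | 3 ; Porto | 4

Join each matches row to its teams via team_id.
Group joined rows by teams.id; compute MAX(m.goals_for) per group.
  1: ids {4, 7} → MAX(m.goals_for)=1
  2: ids {3, 5, 6, 8, 9, 10} → MAX(m.goals_for)=3
  7: ids {1, 2} → MAX(m.goals_for)=4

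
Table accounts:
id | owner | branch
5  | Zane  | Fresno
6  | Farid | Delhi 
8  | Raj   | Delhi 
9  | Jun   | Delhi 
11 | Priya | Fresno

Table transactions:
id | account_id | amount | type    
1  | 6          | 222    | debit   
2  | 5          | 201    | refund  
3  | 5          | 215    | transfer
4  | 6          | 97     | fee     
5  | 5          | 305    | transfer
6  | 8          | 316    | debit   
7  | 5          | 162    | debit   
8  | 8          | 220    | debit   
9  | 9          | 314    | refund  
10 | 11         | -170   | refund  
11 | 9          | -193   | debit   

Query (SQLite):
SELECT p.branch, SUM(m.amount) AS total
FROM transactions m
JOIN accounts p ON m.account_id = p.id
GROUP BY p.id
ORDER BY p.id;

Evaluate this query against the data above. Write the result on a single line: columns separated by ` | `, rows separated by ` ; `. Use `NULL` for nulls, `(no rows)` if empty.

Join each transactions row to its accounts via account_id.
Group joined rows by accounts.id; compute SUM(m.amount) per group.
  5: ids {2, 3, 5, 7} → SUM(m.amount)=883
  6: ids {1, 4} → SUM(m.amount)=319
  8: ids {6, 8} → SUM(m.amount)=536
  9: ids {9, 11} → SUM(m.amount)=121
  11: ids {10} → SUM(m.amount)=-170

Fresno | 883 ; Delhi | 319 ; Delhi | 536 ; Delhi | 121 ; Fresno | -170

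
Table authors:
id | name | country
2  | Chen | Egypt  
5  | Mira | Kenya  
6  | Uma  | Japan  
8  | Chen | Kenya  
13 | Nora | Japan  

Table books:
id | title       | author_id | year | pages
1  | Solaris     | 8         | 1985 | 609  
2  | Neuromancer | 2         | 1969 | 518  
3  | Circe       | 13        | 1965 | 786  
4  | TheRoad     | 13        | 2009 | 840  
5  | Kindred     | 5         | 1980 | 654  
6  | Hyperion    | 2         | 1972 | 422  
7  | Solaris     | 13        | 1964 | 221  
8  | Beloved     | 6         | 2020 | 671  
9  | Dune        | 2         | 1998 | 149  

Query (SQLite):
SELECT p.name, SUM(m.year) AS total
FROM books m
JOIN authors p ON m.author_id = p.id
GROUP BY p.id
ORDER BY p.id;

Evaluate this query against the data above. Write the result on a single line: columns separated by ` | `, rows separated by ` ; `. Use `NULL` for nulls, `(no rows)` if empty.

Chen | 5939 ; Mira | 1980 ; Uma | 2020 ; Chen | 1985 ; Nora | 5938

Join each books row to its authors via author_id.
Group joined rows by authors.id; compute SUM(m.year) per group.
  2: ids {2, 6, 9} → SUM(m.year)=5939
  5: ids {5} → SUM(m.year)=1980
  6: ids {8} → SUM(m.year)=2020
  8: ids {1} → SUM(m.year)=1985
  13: ids {3, 4, 7} → SUM(m.year)=5938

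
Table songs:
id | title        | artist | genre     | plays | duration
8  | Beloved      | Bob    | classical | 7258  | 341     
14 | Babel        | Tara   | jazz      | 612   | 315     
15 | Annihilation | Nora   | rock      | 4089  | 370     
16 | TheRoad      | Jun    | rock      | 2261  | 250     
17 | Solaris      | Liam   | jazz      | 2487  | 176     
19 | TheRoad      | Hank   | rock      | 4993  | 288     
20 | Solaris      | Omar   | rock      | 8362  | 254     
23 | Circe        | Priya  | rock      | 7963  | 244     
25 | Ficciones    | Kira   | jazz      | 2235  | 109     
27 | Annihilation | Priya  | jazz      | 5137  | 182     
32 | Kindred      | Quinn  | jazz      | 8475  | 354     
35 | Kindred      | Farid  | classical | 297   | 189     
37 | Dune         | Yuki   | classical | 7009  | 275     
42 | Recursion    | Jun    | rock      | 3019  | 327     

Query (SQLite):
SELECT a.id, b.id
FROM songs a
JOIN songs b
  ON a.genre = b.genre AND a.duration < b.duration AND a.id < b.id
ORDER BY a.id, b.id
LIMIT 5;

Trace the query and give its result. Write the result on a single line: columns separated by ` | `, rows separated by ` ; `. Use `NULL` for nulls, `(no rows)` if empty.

14 | 32 ; 16 | 19 ; 16 | 20 ; 16 | 42 ; 17 | 27

Pairs (a,b) with same genre, a.duration < b.duration, a.id < b.id.
genre groups: classical:{8,35,37} jazz:{14,17,25,27,32} rock:{15,16,19,20,23,42}
Ordered by (a.id, b.id); first 5.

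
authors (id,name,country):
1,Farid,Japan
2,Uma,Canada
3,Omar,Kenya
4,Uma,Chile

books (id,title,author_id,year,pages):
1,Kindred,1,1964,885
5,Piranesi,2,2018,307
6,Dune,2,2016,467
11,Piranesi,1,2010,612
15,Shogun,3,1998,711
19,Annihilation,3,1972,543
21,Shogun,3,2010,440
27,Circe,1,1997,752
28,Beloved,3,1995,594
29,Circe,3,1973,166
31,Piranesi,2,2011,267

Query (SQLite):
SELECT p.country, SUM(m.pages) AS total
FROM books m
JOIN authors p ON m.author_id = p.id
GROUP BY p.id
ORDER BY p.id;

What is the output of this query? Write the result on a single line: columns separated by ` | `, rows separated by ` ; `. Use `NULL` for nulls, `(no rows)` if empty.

Japan | 2249 ; Canada | 1041 ; Kenya | 2454

Join each books row to its authors via author_id.
Group joined rows by authors.id; compute SUM(m.pages) per group.
  1: ids {1, 11, 27} → SUM(m.pages)=2249
  2: ids {5, 6, 31} → SUM(m.pages)=1041
  3: ids {15, 19, 21, 28, 29} → SUM(m.pages)=2454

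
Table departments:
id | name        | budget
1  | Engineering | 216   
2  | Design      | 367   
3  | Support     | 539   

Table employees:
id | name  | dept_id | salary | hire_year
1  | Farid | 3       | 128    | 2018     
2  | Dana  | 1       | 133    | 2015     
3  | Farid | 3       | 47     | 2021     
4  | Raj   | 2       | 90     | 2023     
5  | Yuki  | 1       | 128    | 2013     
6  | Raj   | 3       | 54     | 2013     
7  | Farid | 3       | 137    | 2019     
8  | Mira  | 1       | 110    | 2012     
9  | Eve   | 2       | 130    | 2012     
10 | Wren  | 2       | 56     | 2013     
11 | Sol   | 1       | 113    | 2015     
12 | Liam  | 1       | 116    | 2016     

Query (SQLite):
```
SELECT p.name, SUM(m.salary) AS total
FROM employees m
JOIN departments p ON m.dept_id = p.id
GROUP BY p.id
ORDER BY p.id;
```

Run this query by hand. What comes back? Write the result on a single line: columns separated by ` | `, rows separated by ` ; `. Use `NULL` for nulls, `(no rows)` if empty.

Join each employees row to its departments via dept_id.
Group joined rows by departments.id; compute SUM(m.salary) per group.
  1: ids {2, 5, 8, 11, 12} → SUM(m.salary)=600
  2: ids {4, 9, 10} → SUM(m.salary)=276
  3: ids {1, 3, 6, 7} → SUM(m.salary)=366

Engineering | 600 ; Design | 276 ; Support | 366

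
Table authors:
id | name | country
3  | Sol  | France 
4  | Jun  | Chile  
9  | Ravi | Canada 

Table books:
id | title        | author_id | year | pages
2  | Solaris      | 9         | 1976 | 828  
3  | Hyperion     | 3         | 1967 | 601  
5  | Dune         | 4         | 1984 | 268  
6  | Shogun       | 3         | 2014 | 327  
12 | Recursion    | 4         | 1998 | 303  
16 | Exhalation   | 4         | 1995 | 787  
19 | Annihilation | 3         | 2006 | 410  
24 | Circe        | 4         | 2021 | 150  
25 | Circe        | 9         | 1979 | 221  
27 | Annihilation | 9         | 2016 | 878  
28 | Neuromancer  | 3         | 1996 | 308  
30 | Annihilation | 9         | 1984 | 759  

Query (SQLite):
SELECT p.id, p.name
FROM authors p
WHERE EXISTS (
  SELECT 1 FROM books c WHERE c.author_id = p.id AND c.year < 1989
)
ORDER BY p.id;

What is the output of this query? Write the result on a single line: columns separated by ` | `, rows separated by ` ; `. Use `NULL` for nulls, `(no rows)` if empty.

3 | Sol ; 4 | Jun ; 9 | Ravi

For each authors row, check whether any books with matching author_id has year < 1989.
Keep rows where that is true.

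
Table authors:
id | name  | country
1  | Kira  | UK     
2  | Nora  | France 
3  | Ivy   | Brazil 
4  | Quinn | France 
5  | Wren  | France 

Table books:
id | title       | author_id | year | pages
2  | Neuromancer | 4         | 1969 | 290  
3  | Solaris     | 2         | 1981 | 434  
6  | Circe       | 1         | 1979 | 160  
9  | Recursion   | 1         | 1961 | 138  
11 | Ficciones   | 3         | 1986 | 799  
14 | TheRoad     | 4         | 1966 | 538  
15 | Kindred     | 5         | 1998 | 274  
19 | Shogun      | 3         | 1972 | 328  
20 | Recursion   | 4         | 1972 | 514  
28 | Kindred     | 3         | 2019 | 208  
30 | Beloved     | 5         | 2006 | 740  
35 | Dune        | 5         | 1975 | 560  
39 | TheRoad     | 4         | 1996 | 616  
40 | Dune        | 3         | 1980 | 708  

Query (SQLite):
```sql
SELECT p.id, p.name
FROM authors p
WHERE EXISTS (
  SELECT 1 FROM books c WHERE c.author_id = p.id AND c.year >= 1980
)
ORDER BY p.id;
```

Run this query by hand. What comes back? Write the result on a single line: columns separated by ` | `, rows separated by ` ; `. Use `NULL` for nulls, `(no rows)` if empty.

For each authors row, check whether any books with matching author_id has year >= 1980.
Keep rows where that is true.

2 | Nora ; 3 | Ivy ; 4 | Quinn ; 5 | Wren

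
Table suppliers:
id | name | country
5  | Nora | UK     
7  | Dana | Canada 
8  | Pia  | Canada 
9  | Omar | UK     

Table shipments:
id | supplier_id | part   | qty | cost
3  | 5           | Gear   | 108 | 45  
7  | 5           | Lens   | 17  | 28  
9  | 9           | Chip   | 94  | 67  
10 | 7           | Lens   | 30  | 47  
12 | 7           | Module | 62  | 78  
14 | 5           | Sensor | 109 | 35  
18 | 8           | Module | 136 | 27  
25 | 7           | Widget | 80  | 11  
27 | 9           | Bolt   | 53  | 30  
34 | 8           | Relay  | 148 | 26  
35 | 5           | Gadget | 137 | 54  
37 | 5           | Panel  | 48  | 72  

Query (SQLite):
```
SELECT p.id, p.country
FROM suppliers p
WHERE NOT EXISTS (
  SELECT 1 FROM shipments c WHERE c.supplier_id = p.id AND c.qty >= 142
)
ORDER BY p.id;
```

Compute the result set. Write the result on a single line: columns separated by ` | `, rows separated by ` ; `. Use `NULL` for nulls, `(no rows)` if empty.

For each suppliers row, check whether any shipments with matching supplier_id has qty >= 142.
Keep rows where that is false.

5 | UK ; 7 | Canada ; 9 | UK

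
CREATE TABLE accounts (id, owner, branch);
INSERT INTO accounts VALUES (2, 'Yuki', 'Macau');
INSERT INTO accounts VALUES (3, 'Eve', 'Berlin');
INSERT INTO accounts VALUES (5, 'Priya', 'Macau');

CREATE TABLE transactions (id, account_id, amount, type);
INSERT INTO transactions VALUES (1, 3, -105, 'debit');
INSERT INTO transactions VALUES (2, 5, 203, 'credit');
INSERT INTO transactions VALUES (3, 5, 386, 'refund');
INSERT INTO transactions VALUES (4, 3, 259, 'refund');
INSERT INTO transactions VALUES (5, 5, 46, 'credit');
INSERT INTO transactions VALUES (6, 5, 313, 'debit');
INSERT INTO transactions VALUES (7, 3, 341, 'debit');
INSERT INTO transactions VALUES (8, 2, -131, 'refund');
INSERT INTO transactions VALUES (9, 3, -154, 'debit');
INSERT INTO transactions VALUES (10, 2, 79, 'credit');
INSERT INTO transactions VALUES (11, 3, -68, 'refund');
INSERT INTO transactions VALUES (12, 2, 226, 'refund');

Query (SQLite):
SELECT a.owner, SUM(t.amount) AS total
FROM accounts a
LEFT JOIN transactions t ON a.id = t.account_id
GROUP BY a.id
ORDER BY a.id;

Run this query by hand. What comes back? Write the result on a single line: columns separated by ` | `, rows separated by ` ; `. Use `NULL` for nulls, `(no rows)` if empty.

Yuki | 174 ; Eve | 273 ; Priya | 948

LEFT JOIN keeps every accounts row; unmatched ones get NULL for transactions columns.
Group by accounts.id and compute SUM(t.amount). SUM over an all-NULL group is NULL.
  2: ids {8, 10, 12} → SUM(t.amount)=174
  3: ids {1, 4, 7, 9, 11} → SUM(t.amount)=273
  5: ids {2, 3, 5, 6} → SUM(t.amount)=948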